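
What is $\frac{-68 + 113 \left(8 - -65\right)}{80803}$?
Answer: $\frac{8181}{80803} \approx 0.10125$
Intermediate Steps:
$\frac{-68 + 113 \left(8 - -65\right)}{80803} = \left(-68 + 113 \left(8 + 65\right)\right) \frac{1}{80803} = \left(-68 + 113 \cdot 73\right) \frac{1}{80803} = \left(-68 + 8249\right) \frac{1}{80803} = 8181 \cdot \frac{1}{80803} = \frac{8181}{80803}$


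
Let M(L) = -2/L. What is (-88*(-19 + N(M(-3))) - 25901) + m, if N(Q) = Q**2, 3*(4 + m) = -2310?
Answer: -225379/9 ≈ -25042.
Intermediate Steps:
m = -774 (m = -4 + (1/3)*(-2310) = -4 - 770 = -774)
(-88*(-19 + N(M(-3))) - 25901) + m = (-88*(-19 + (-2/(-3))**2) - 25901) - 774 = (-88*(-19 + (-2*(-1/3))**2) - 25901) - 774 = (-88*(-19 + (2/3)**2) - 25901) - 774 = (-88*(-19 + 4/9) - 25901) - 774 = (-88*(-167/9) - 25901) - 774 = (14696/9 - 25901) - 774 = -218413/9 - 774 = -225379/9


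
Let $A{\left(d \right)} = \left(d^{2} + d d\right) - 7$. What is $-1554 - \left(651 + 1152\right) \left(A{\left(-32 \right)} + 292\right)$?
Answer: $-4207953$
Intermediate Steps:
$A{\left(d \right)} = -7 + 2 d^{2}$ ($A{\left(d \right)} = \left(d^{2} + d^{2}\right) - 7 = 2 d^{2} - 7 = -7 + 2 d^{2}$)
$-1554 - \left(651 + 1152\right) \left(A{\left(-32 \right)} + 292\right) = -1554 - \left(651 + 1152\right) \left(\left(-7 + 2 \left(-32\right)^{2}\right) + 292\right) = -1554 - 1803 \left(\left(-7 + 2 \cdot 1024\right) + 292\right) = -1554 - 1803 \left(\left(-7 + 2048\right) + 292\right) = -1554 - 1803 \left(2041 + 292\right) = -1554 - 1803 \cdot 2333 = -1554 - 4206399 = -4207953$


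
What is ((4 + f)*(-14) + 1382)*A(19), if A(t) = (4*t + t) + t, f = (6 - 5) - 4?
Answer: 155952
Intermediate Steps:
f = -3 (f = 1 - 4 = -3)
A(t) = 6*t (A(t) = 5*t + t = 6*t)
((4 + f)*(-14) + 1382)*A(19) = ((4 - 3)*(-14) + 1382)*(6*19) = (1*(-14) + 1382)*114 = (-14 + 1382)*114 = 1368*114 = 155952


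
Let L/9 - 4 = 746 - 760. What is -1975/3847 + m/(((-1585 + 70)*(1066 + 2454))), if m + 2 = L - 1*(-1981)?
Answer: -10539546983/20515281600 ≈ -0.51374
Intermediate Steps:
L = -90 (L = 36 + 9*(746 - 760) = 36 + 9*(-14) = 36 - 126 = -90)
m = 1889 (m = -2 + (-90 - 1*(-1981)) = -2 + (-90 + 1981) = -2 + 1891 = 1889)
-1975/3847 + m/(((-1585 + 70)*(1066 + 2454))) = -1975/3847 + 1889/(((-1585 + 70)*(1066 + 2454))) = -1975*1/3847 + 1889/((-1515*3520)) = -1975/3847 + 1889/(-5332800) = -1975/3847 + 1889*(-1/5332800) = -1975/3847 - 1889/5332800 = -10539546983/20515281600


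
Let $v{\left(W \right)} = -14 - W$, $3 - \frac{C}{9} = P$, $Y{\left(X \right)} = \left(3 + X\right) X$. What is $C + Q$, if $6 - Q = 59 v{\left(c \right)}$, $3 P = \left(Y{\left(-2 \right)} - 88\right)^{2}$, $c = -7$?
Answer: $-23854$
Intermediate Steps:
$Y{\left(X \right)} = X \left(3 + X\right)$
$P = 2700$ ($P = \frac{\left(- 2 \left(3 - 2\right) - 88\right)^{2}}{3} = \frac{\left(\left(-2\right) 1 - 88\right)^{2}}{3} = \frac{\left(-2 - 88\right)^{2}}{3} = \frac{\left(-90\right)^{2}}{3} = \frac{1}{3} \cdot 8100 = 2700$)
$C = -24273$ ($C = 27 - 24300 = -24273$)
$Q = 419$ ($Q = 6 - 59 \left(-14 - -7\right) = 6 - 59 \left(-14 + 7\right) = 6 - 59 \left(-7\right) = 6 - -413 = 6 + 413 = 419$)
$C + Q = -24273 + 419 = -23854$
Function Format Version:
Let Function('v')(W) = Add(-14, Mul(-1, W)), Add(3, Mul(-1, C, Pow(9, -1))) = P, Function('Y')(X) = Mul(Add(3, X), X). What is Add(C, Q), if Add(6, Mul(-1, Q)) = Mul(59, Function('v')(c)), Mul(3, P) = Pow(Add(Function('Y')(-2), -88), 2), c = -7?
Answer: -23854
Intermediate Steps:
Function('Y')(X) = Mul(X, Add(3, X))
P = 2700 (P = Mul(Rational(1, 3), Pow(Add(Mul(-2, Add(3, -2)), -88), 2)) = Mul(Rational(1, 3), Pow(Add(Mul(-2, 1), -88), 2)) = Mul(Rational(1, 3), Pow(Add(-2, -88), 2)) = Mul(Rational(1, 3), Pow(-90, 2)) = Mul(Rational(1, 3), 8100) = 2700)
C = -24273 (C = Add(27, Mul(-9, 2700)) = Add(27, -24300) = -24273)
Q = 419 (Q = Add(6, Mul(-1, Mul(59, Add(-14, Mul(-1, -7))))) = Add(6, Mul(-1, Mul(59, Add(-14, 7)))) = Add(6, Mul(-1, Mul(59, -7))) = Add(6, Mul(-1, -413)) = Add(6, 413) = 419)
Add(C, Q) = Add(-24273, 419) = -23854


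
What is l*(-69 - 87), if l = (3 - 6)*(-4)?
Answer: -1872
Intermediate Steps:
l = 12 (l = -3*(-4) = 12)
l*(-69 - 87) = 12*(-69 - 87) = 12*(-156) = -1872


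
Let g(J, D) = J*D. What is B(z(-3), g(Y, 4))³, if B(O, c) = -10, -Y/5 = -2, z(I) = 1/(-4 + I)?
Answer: -1000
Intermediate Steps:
Y = 10 (Y = -5*(-2) = 10)
g(J, D) = D*J
B(z(-3), g(Y, 4))³ = (-10)³ = -1000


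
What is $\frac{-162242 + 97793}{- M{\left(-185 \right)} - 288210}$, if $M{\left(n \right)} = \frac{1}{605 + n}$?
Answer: $\frac{27068580}{121048201} \approx 0.22362$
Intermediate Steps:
$\frac{-162242 + 97793}{- M{\left(-185 \right)} - 288210} = \frac{-162242 + 97793}{- \frac{1}{605 - 185} - 288210} = - \frac{64449}{- \frac{1}{420} - 288210} = - \frac{64449}{- \frac{121048201}{420}} = \left(-64449\right) \left(- \frac{420}{121048201}\right) = \frac{27068580}{121048201}$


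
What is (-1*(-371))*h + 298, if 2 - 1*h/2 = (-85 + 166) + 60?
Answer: -102840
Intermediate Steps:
h = -278 (h = 4 - 2*((-85 + 166) + 60) = 4 - 2*(81 + 60) = 4 - 2*141 = 4 - 282 = -278)
(-1*(-371))*h + 298 = -1*(-371)*(-278) + 298 = 371*(-278) + 298 = -103138 + 298 = -102840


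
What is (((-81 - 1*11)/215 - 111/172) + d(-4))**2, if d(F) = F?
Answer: 19035769/739600 ≈ 25.738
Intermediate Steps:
(((-81 - 1*11)/215 - 111/172) + d(-4))**2 = (((-81 - 1*11)/215 - 111/172) - 4)**2 = (((-81 - 11)*(1/215) - 111*1/172) - 4)**2 = ((-92*1/215 - 111/172) - 4)**2 = ((-92/215 - 111/172) - 4)**2 = (-923/860 - 4)**2 = (-4363/860)**2 = 19035769/739600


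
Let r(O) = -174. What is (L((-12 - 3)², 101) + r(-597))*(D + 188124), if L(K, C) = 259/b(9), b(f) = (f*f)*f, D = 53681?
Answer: -30609369535/729 ≈ -4.1988e+7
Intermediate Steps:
b(f) = f³ (b(f) = f²*f = f³)
L(K, C) = 259/729 (L(K, C) = 259/(9³) = 259/729)
(L((-12 - 3)², 101) + r(-597))*(D + 188124) = (259/729 - 174)*(53681 + 188124) = -126587/729*241805 = -30609369535/729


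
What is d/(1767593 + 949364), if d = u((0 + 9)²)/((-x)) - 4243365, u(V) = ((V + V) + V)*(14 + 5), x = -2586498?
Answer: -3658485027051/2342467948862 ≈ -1.5618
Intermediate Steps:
u(V) = 57*V (u(V) = (2*V + V)*19 = (3*V)*19 = 57*V)
d = -3658485027051/862166 (d = (57*(0 + 9)²)/((-1*(-2586498))) - 4243365 = (57*9²)/2586498 - 4243365 = (57*81)*(1/2586498) - 4243365 = 4617*(1/2586498) - 4243365 = 1539/862166 - 4243365 = -3658485027051/862166 ≈ -4.2434e+6)
d/(1767593 + 949364) = -3658485027051/(862166*(1767593 + 949364)) = -3658485027051/862166/2716957 = -3658485027051/862166*1/2716957 = -3658485027051/2342467948862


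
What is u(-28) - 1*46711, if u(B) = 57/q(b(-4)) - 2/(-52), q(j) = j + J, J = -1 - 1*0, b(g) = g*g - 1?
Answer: -4250327/91 ≈ -46707.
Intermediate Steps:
b(g) = -1 + g² (b(g) = g² - 1 = -1 + g²)
J = -1 (J = -1 + 0 = -1)
q(j) = -1 + j (q(j) = j - 1 = -1 + j)
u(B) = 374/91 (u(B) = 57/(-1 + (-1 + (-4)²)) - 2/(-52) = 57/(-1 + (-1 + 16)) - 2*(-1/52) = 57/(-1 + 15) + 1/26 = 57/14 + 1/26 = 374/91)
u(-28) - 1*46711 = 374/91 - 1*46711 = 374/91 - 46711 = -4250327/91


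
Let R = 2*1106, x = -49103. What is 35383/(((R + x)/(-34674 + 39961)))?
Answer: -187069921/46891 ≈ -3989.5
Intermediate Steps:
R = 2212
35383/(((R + x)/(-34674 + 39961))) = 35383/(((2212 - 49103)/(-34674 + 39961))) = 35383/((-46891/5287)) = 35383/((-46891*1/5287)) = 35383/(-46891/5287) = 35383*(-5287/46891) = -187069921/46891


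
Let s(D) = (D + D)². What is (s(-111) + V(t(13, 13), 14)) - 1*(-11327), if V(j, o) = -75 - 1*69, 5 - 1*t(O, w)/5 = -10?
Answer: 60467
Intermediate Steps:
t(O, w) = 75 (t(O, w) = 25 - 5*(-10) = 25 + 50 = 75)
s(D) = 4*D² (s(D) = (2*D)² = 4*D²)
V(j, o) = -144 (V(j, o) = -75 - 69 = -144)
(s(-111) + V(t(13, 13), 14)) - 1*(-11327) = (4*(-111)² - 144) - 1*(-11327) = (4*12321 - 144) + 11327 = (49284 - 144) + 11327 = 49140 + 11327 = 60467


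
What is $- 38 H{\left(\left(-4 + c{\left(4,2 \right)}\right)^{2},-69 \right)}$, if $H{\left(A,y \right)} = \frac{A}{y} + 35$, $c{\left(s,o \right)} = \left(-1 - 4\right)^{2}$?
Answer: $- \frac{25004}{23} \approx -1087.1$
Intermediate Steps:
$c{\left(s,o \right)} = 25$ ($c{\left(s,o \right)} = \left(-5\right)^{2} = 25$)
$H{\left(A,y \right)} = 35 + \frac{A}{y}$
$- 38 H{\left(\left(-4 + c{\left(4,2 \right)}\right)^{2},-69 \right)} = - 38 \left(35 + \frac{\left(-4 + 25\right)^{2}}{-69}\right) = - 38 \left(35 + 21^{2} \left(- \frac{1}{69}\right)\right) = - 38 \left(35 + 441 \left(- \frac{1}{69}\right)\right) = - 38 \left(35 - \frac{147}{23}\right) = \left(-38\right) \frac{658}{23} = - \frac{25004}{23}$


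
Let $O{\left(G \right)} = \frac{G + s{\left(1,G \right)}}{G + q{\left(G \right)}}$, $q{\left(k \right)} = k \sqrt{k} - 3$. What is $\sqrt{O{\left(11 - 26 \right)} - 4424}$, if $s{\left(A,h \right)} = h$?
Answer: $\sqrt{2} \sqrt{\frac{13267 + 11060 i \sqrt{15}}{-6 - 5 i \sqrt{15}}} \approx 0.003542 - 66.512 i$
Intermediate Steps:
$q{\left(k \right)} = -3 + k^{\frac{3}{2}}$ ($q{\left(k \right)} = k^{\frac{3}{2}} - 3 = -3 + k^{\frac{3}{2}}$)
$O{\left(G \right)} = \frac{2 G}{-3 + G + G^{\frac{3}{2}}}$ ($O{\left(G \right)} = \frac{G + G}{G + \left(-3 + G^{\frac{3}{2}}\right)} = \frac{2 G}{-3 + G + G^{\frac{3}{2}}}$)
$\sqrt{O{\left(11 - 26 \right)} - 4424} = \sqrt{\frac{2 \left(11 - 26\right)}{-3 + \left(11 - 26\right) + \left(11 - 26\right)^{\frac{3}{2}}} - 4424} = \sqrt{2 \left(-15\right) \frac{1}{-3 - 15 + \left(-15\right)^{\frac{3}{2}}} - 4424} = \sqrt{2 \left(-15\right) \frac{1}{-3 - 15 - 15 i \sqrt{15}} - 4424} = \sqrt{2 \left(-15\right) \frac{1}{-18 - 15 i \sqrt{15}} - 4424} = \sqrt{- \frac{30}{-18 - 15 i \sqrt{15}} - 4424} = \sqrt{-4424 - \frac{30}{-18 - 15 i \sqrt{15}}}$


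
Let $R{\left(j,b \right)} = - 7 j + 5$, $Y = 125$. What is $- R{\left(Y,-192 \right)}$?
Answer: $870$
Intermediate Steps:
$R{\left(j,b \right)} = 5 - 7 j$
$- R{\left(Y,-192 \right)} = - (5 - 875) = \left(-1\right) \left(-870\right) = 870$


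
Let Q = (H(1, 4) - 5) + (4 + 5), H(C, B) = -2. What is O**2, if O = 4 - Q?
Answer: 4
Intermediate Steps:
Q = 2 (Q = (-2 - 5) + (4 + 5) = -7 + 9 = 2)
O = 2 (O = 4 - 1*2 = 4 - 2 = 2)
O**2 = 2**2 = 4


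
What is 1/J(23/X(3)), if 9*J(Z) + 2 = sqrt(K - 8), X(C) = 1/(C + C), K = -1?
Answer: -18/13 - 27*I/13 ≈ -1.3846 - 2.0769*I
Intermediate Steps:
X(C) = 1/(2*C)
J(Z) = -2/9 + I/3 (J(Z) = -2/9 + sqrt(-1 - 8)/9 = -2/9 + sqrt(-9)/9 = -2/9 + (3*I)/9 = -2/9 + I/3)
1/J(23/X(3)) = 1/(-2/9 + I/3) = 81*(-2/9 - I/3)/13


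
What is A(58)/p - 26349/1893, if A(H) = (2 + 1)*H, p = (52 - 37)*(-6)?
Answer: -150044/9465 ≈ -15.853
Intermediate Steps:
p = -90 (p = 15*(-6) = -90)
A(H) = 3*H
A(58)/p - 26349/1893 = (3*58)/(-90) - 26349/1893 = 174*(-1/90) - 26349*1/1893 = -29/15 - 8783/631 = -150044/9465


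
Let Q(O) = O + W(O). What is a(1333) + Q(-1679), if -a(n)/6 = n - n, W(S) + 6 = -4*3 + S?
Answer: -3376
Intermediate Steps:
W(S) = -18 + S (W(S) = -6 + (-4*3 + S) = -6 + (-12 + S) = -18 + S)
Q(O) = -18 + 2*O (Q(O) = O + (-18 + O) = -18 + 2*O)
a(n) = 0 (a(n) = -6*(n - n) = -6*0 = 0)
a(1333) + Q(-1679) = 0 + (-18 + 2*(-1679)) = 0 + (-18 - 3358) = 0 - 3376 = -3376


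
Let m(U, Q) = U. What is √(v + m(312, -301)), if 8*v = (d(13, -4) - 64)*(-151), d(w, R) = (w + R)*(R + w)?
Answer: I*√142/4 ≈ 2.9791*I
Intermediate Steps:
d(w, R) = (R + w)² (d(w, R) = (R + w)*(R + w) = (R + w)²)
v = -2567/8 (v = (((-4 + 13)² - 64)*(-151))/8 = ((9² - 64)*(-151))/8 = ((81 - 64)*(-151))/8 = (17*(-151))/8 = (⅛)*(-2567) = -2567/8 ≈ -320.88)
√(v + m(312, -301)) = √(-2567/8 + 312) = √(-71/8) = I*√142/4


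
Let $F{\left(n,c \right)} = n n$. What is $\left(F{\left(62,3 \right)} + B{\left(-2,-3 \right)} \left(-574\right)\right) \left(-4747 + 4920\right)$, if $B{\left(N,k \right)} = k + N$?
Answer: $1161522$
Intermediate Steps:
$F{\left(n,c \right)} = n^{2}$
$B{\left(N,k \right)} = N + k$
$\left(F{\left(62,3 \right)} + B{\left(-2,-3 \right)} \left(-574\right)\right) \left(-4747 + 4920\right) = \left(62^{2} + \left(-2 - 3\right) \left(-574\right)\right) \left(-4747 + 4920\right) = \left(3844 - -2870\right) 173 = \left(3844 + 2870\right) 173 = 6714 \cdot 173 = 1161522$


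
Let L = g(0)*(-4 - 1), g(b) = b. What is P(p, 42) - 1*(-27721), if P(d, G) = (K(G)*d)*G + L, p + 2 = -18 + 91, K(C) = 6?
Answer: 45613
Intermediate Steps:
p = 71 (p = -2 + (-18 + 91) = -2 + 73 = 71)
L = 0 (L = 0*(-4 - 1) = 0*(-5) = 0)
P(d, G) = 6*G*d (P(d, G) = (6*d)*G + 0 = 6*G*d + 0 = 6*G*d)
P(p, 42) - 1*(-27721) = 6*42*71 - 1*(-27721) = 17892 + 27721 = 45613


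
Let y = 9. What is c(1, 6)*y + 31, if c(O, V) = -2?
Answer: 13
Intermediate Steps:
c(1, 6)*y + 31 = -2*9 + 31 = -18 + 31 = 13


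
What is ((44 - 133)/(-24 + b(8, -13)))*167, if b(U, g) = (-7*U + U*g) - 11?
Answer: 14863/195 ≈ 76.220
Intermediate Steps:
b(U, g) = -11 - 7*U + U*g
((44 - 133)/(-24 + b(8, -13)))*167 = ((44 - 133)/(-24 + (-11 - 7*8 + 8*(-13))))*167 = -89/(-24 + (-11 - 56 - 104))*167 = -89/(-24 - 171)*167 = -89/(-195)*167 = -89*(-1/195)*167 = (89/195)*167 = 14863/195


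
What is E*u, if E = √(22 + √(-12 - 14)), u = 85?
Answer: 85*√(22 + I*√26) ≈ 401.32 + 45.899*I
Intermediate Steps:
E = √(22 + I*√26) (E = √(22 + √(-26)) = √(22 + I*√26) ≈ 4.7214 + 0.53999*I)
E*u = √(22 + I*√26)*85 = 85*√(22 + I*√26)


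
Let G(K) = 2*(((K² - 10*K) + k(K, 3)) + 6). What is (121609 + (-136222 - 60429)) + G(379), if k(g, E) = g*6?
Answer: 209220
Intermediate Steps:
k(g, E) = 6*g
G(K) = 12 - 8*K + 2*K² (G(K) = 2*(((K² - 10*K) + 6*K) + 6) = 2*((K² - 4*K) + 6) = 2*(6 + K² - 4*K) = 12 - 8*K + 2*K²)
(121609 + (-136222 - 60429)) + G(379) = (121609 + (-136222 - 60429)) + (12 - 8*379 + 2*379²) = (121609 - 196651) + (12 - 3032 + 2*143641) = -75042 + (12 - 3032 + 287282) = -75042 + 284262 = 209220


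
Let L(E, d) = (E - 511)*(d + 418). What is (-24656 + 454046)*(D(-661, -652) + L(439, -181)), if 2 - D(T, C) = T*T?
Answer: -194935760370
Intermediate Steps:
D(T, C) = 2 - T² (D(T, C) = 2 - T*T = 2 - T²)
L(E, d) = (-511 + E)*(418 + d)
(-24656 + 454046)*(D(-661, -652) + L(439, -181)) = (-24656 + 454046)*((2 - 1*(-661)²) + (-213598 - 511*(-181) + 418*439 + 439*(-181))) = 429390*((2 - 1*436921) + (-213598 + 92491 + 183502 - 79459)) = 429390*((2 - 436921) - 17064) = 429390*(-436919 - 17064) = 429390*(-453983) = -194935760370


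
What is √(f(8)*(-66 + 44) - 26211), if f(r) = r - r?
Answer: I*√26211 ≈ 161.9*I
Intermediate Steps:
f(r) = 0
√(f(8)*(-66 + 44) - 26211) = √(0*(-66 + 44) - 26211) = √(0*(-22) - 26211) = √(0 - 26211) = √(-26211) = I*√26211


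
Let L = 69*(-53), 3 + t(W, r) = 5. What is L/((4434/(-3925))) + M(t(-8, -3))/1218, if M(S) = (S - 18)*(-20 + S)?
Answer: 971339669/300034 ≈ 3237.4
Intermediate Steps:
t(W, r) = 2 (t(W, r) = -3 + 5 = 2)
L = -3657
M(S) = (-20 + S)*(-18 + S) (M(S) = (-18 + S)*(-20 + S) = (-20 + S)*(-18 + S))
L/((4434/(-3925))) + M(t(-8, -3))/1218 = -3657/(4434/(-3925)) + (360 + 2² - 38*2)/1218 = -3657/(4434*(-1/3925)) + (360 + 4 - 76)*(1/1218) = -3657/(-4434/3925) + 288*(1/1218) = -3657*(-3925/4434) + 48/203 = 4784575/1478 + 48/203 = 971339669/300034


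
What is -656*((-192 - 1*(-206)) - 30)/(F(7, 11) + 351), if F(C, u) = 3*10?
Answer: 10496/381 ≈ 27.549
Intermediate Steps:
F(C, u) = 30
-656*((-192 - 1*(-206)) - 30)/(F(7, 11) + 351) = -656*((-192 - 1*(-206)) - 30)/(30 + 351) = -656/(381/((-192 + 206) - 30)) = -656/(381/(14 - 30)) = -656/(381/(-16)) = -656/(381*(-1/16)) = -656/(-381/16) = -656*(-16/381) = 10496/381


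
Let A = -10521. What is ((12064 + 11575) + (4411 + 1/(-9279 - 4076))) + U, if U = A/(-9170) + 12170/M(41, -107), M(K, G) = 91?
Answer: 8974346224041/318409910 ≈ 28185.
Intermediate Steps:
U = 16079473/119210 (U = -10521/(-9170) + 12170/91 = -10521*(-1/9170) + 12170*(1/91) = 1503/1310 + 12170/91 = 16079473/119210 ≈ 134.88)
((12064 + 11575) + (4411 + 1/(-9279 - 4076))) + U = ((12064 + 11575) + (4411 + 1/(-9279 - 4076))) + 16079473/119210 = (23639 + (4411 + 1/(-13355))) + 16079473/119210 = (23639 + (4411 - 1/13355)) + 16079473/119210 = (23639 + 58908904/13355) + 16079473/119210 = 374607749/13355 + 16079473/119210 = 8974346224041/318409910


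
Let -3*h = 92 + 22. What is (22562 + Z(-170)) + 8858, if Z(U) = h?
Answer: 31382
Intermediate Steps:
h = -38 (h = -(92 + 22)/3 = -⅓*114 = -38)
Z(U) = -38
(22562 + Z(-170)) + 8858 = (22562 - 38) + 8858 = 22524 + 8858 = 31382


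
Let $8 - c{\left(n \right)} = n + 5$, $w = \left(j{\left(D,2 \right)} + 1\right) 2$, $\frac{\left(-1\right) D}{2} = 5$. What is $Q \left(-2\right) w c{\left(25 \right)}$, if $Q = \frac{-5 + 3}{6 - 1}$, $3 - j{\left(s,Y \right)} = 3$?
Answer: $- \frac{176}{5} \approx -35.2$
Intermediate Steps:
$D = -10$ ($D = \left(-2\right) 5 = -10$)
$j{\left(s,Y \right)} = 0$ ($j{\left(s,Y \right)} = 3 - 3 = 0$)
$w = 2$ ($w = \left(0 + 1\right) 2 = 1 \cdot 2 = 2$)
$Q = - \frac{2}{5} \approx -0.4$
$c{\left(n \right)} = 3 - n$ ($c{\left(n \right)} = 8 - \left(n + 5\right) = 8 - \left(5 + n\right) = 3 - n$)
$Q \left(-2\right) w c{\left(25 \right)} = \left(- \frac{2}{5}\right) \left(-2\right) 2 \left(3 - 25\right) = \frac{4}{5} \cdot 2 \left(3 - 25\right) = \frac{8}{5} \left(-22\right) = - \frac{176}{5}$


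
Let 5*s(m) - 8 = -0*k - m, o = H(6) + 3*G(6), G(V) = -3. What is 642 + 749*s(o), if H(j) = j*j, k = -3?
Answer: -11021/5 ≈ -2204.2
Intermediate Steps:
H(j) = j²
o = 27 (o = 6² + 3*(-3) = 36 - 9 = 27)
s(m) = 8/5 - m/5 (s(m) = 8/5 + (-0*(-3) - m)/5 = 8/5 + (-15*0 - m)/5 = 8/5 + (0 - m)/5 = 8/5 + (-m)/5 = 8/5 - m/5)
642 + 749*s(o) = 642 + 749*(8/5 - ⅕*27) = 642 + 749*(8/5 - 27/5) = 642 + 749*(-19/5) = 642 - 14231/5 = -11021/5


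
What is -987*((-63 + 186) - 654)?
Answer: 524097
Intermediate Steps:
-987*((-63 + 186) - 654) = -987*(123 - 654) = -987*(-531) = 524097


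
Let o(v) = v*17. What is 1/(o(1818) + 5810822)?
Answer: 1/5841728 ≈ 1.7118e-7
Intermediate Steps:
o(v) = 17*v
1/(o(1818) + 5810822) = 1/(17*1818 + 5810822) = 1/(30906 + 5810822) = 1/5841728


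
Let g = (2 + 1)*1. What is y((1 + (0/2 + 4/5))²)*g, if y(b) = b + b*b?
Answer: 25758/625 ≈ 41.213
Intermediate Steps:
y(b) = b + b²
g = 3 (g = 3*1 = 3)
y((1 + (0/2 + 4/5))²)*g = ((1 + (0/2 + 4/5))²*(1 + (1 + (0/2 + 4/5))²))*3 = ((1 + (0*(½) + 4*(⅕)))²*(1 + (1 + (0*(½) + 4*(⅕)))²))*3 = ((1 + (0 + ⅘))²*(1 + (1 + (0 + ⅘))²))*3 = ((1 + ⅘)²*(1 + (1 + ⅘)²))*3 = ((9/5)²*(1 + (9/5)²))*3 = (81*(1 + 81/25)/25)*3 = ((81/25)*(106/25))*3 = (8586/625)*3 = 25758/625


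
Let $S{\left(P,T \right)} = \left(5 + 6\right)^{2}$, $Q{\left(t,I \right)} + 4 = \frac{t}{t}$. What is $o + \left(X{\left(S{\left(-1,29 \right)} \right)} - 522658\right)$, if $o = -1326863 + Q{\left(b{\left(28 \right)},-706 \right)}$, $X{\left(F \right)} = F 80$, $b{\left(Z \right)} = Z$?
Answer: $-1839844$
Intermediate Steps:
$Q{\left(t,I \right)} = -3$ ($Q{\left(t,I \right)} = -4 + \frac{t}{t} = -4 + 1 = -3$)
$S{\left(P,T \right)} = 121$ ($S{\left(P,T \right)} = 11^{2} = 121$)
$X{\left(F \right)} = 80 F$
$o = -1326866$ ($o = -1326863 - 3 = -1326866$)
$o + \left(X{\left(S{\left(-1,29 \right)} \right)} - 522658\right) = -1326866 + \left(80 \cdot 121 - 522658\right) = -1326866 + \left(9680 - 522658\right) = -1326866 - 512978 = -1839844$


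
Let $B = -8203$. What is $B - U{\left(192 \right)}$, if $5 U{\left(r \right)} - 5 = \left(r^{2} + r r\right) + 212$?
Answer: $-22992$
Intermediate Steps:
$U{\left(r \right)} = \frac{217}{5} + \frac{2 r^{2}}{5}$ ($U{\left(r \right)} = 1 + \frac{\left(r^{2} + r r\right) + 212}{5} = 1 + \frac{\left(r^{2} + r^{2}\right) + 212}{5} = 1 + \frac{2 r^{2} + 212}{5} = 1 + \frac{212 + 2 r^{2}}{5} = 1 + \left(\frac{212}{5} + \frac{2 r^{2}}{5}\right) = \frac{217}{5} + \frac{2 r^{2}}{5}$)
$B - U{\left(192 \right)} = -8203 - \left(\frac{217}{5} + \frac{2 \cdot 192^{2}}{5}\right) = -8203 - \left(\frac{217}{5} + \frac{2}{5} \cdot 36864\right) = -8203 - \left(\frac{217}{5} + \frac{73728}{5}\right) = -8203 - 14789 = -22992$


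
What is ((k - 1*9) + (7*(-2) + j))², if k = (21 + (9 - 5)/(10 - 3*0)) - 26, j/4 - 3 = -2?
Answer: 13924/25 ≈ 556.96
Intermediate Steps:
j = 4 (j = 12 + 4*(-2) = 12 - 8 = 4)
k = -23/5 (k = (21 + 4/(10 + 0)) - 26 = (21 + 4/10) - 26 = (21 + 4*(⅒)) - 26 = (21 + ⅖) - 26 = 107/5 - 26 = -23/5 ≈ -4.6000)
((k - 1*9) + (7*(-2) + j))² = ((-23/5 - 1*9) + (7*(-2) + 4))² = ((-23/5 - 9) + (-14 + 4))² = (-68/5 - 10)² = (-118/5)² = 13924/25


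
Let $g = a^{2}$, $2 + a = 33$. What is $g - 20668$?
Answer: $-19707$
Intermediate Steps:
$a = 31$ ($a = -2 + 33 = 31$)
$g = 961$ ($g = 31^{2} = 961$)
$g - 20668 = 961 - 20668 = -19707$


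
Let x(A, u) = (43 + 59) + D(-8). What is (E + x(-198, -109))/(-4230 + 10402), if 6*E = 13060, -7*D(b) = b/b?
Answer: 47849/129612 ≈ 0.36917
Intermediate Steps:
D(b) = -⅐ (D(b) = -b/(7*b) = -⅐*1 = -⅐)
x(A, u) = 713/7 (x(A, u) = (43 + 59) - ⅐ = 102 - ⅐ = 713/7)
E = 6530/3 (E = (⅙)*13060 = 6530/3 ≈ 2176.7)
(E + x(-198, -109))/(-4230 + 10402) = (6530/3 + 713/7)/(-4230 + 10402) = (47849/21)/6172 = (47849/21)*(1/6172) = 47849/129612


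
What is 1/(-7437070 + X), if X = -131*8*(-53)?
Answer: -1/7381526 ≈ -1.3547e-7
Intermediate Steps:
X = 55544 (X = -1048*(-53) = 55544)
1/(-7437070 + X) = 1/(-7437070 + 55544) = 1/(-7381526) = -1/7381526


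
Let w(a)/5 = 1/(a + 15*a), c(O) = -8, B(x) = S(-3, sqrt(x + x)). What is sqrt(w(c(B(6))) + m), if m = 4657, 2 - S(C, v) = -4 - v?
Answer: sqrt(1192182)/16 ≈ 68.242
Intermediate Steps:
S(C, v) = 6 + v (S(C, v) = 2 - (-4 - v) = 2 + (4 + v) = 6 + v)
B(x) = 6 + sqrt(2)*sqrt(x) (B(x) = 6 + sqrt(x + x) = 6 + sqrt(2*x) = 6 + sqrt(2)*sqrt(x))
w(a) = 5/(16*a) (w(a) = 5/(a + 15*a) = 5/((16*a)) = 5*(1/(16*a)) = 5/(16*a))
sqrt(w(c(B(6))) + m) = sqrt((5/16)/(-8) + 4657) = sqrt((5/16)*(-1/8) + 4657) = sqrt(-5/128 + 4657) = sqrt(596091/128) = sqrt(1192182)/16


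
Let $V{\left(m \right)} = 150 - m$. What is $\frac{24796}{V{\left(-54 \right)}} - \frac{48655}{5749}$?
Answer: $\frac{33156646}{293199} \approx 113.09$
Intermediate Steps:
$\frac{24796}{V{\left(-54 \right)}} - \frac{48655}{5749} = \frac{24796}{150 - -54} - \frac{48655}{5749} = \frac{24796}{150 + 54} - \frac{48655}{5749} = \frac{24796}{204} - \frac{48655}{5749} = 24796 \cdot \frac{1}{204} - \frac{48655}{5749} = \frac{6199}{51} - \frac{48655}{5749} = \frac{33156646}{293199}$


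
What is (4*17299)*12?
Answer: 830352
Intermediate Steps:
(4*17299)*12 = 69196*12 = 830352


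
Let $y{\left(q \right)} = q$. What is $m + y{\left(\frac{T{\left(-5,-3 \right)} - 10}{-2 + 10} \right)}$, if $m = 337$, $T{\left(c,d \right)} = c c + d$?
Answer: $\frac{677}{2} \approx 338.5$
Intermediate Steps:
$T{\left(c,d \right)} = d + c^{2}$ ($T{\left(c,d \right)} = c^{2} + d = d + c^{2}$)
$m + y{\left(\frac{T{\left(-5,-3 \right)} - 10}{-2 + 10} \right)} = 337 + \frac{\left(-3 + \left(-5\right)^{2}\right) - 10}{-2 + 10} = 337 + \frac{\left(-3 + 25\right) - 10}{8} = 337 + \left(22 - 10\right) \frac{1}{8} = 337 + 12 \cdot \frac{1}{8} = 337 + \frac{3}{2} = \frac{677}{2}$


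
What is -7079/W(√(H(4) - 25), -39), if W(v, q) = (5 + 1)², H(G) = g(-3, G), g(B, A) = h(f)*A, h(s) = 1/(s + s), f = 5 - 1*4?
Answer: -7079/36 ≈ -196.64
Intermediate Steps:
f = 1 (f = 5 - 4 = 1)
h(s) = 1/(2*s)
g(B, A) = A/2 (g(B, A) = ((½)/1)*A = ((½)*1)*A = A/2)
H(G) = G/2
W(v, q) = 36 (W(v, q) = 6² = 36)
-7079/W(√(H(4) - 25), -39) = -7079/36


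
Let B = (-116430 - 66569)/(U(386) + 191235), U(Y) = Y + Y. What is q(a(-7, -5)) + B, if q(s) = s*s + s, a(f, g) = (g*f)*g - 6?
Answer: 6255405061/192007 ≈ 32579.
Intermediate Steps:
U(Y) = 2*Y
a(f, g) = -6 + f*g² (a(f, g) = (f*g)*g - 6 = f*g² - 6 = -6 + f*g²)
q(s) = s + s² (q(s) = s² + s = s + s²)
B = -182999/192007 (B = (-116430 - 66569)/(2*386 + 191235) = -182999/(772 + 191235) = -182999/192007 ≈ -0.95308)
q(a(-7, -5)) + B = (-6 - 7*(-5)²)*(1 + (-6 - 7*(-5)²)) - 182999/192007 = (-6 - 7*25)*(1 + (-6 - 7*25)) - 182999/192007 = (-6 - 175)*(1 + (-6 - 175)) - 182999/192007 = -181*(1 - 181) - 182999/192007 = -181*(-180) - 182999/192007 = 32580 - 182999/192007 = 6255405061/192007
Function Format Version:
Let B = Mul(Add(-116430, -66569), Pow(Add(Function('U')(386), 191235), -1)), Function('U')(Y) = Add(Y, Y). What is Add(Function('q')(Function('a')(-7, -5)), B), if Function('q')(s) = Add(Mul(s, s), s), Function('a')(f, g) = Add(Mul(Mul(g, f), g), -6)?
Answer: Rational(6255405061, 192007) ≈ 32579.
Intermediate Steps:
Function('U')(Y) = Mul(2, Y)
Function('a')(f, g) = Add(-6, Mul(f, Pow(g, 2))) (Function('a')(f, g) = Add(Mul(Mul(f, g), g), -6) = Add(Mul(f, Pow(g, 2)), -6) = Add(-6, Mul(f, Pow(g, 2))))
Function('q')(s) = Add(s, Pow(s, 2)) (Function('q')(s) = Add(Pow(s, 2), s) = Add(s, Pow(s, 2)))
B = Rational(-182999, 192007) (B = Mul(Add(-116430, -66569), Pow(Add(Mul(2, 386), 191235), -1)) = Mul(-182999, Pow(Add(772, 191235), -1)) = Mul(-182999, Pow(192007, -1)) = Mul(-182999, Rational(1, 192007)) = Rational(-182999, 192007) ≈ -0.95308)
Add(Function('q')(Function('a')(-7, -5)), B) = Add(Mul(Add(-6, Mul(-7, Pow(-5, 2))), Add(1, Add(-6, Mul(-7, Pow(-5, 2))))), Rational(-182999, 192007)) = Add(Mul(Add(-6, Mul(-7, 25)), Add(1, Add(-6, Mul(-7, 25)))), Rational(-182999, 192007)) = Add(Mul(Add(-6, -175), Add(1, Add(-6, -175))), Rational(-182999, 192007)) = Add(Mul(-181, Add(1, -181)), Rational(-182999, 192007)) = Add(Mul(-181, -180), Rational(-182999, 192007)) = Add(32580, Rational(-182999, 192007)) = Rational(6255405061, 192007)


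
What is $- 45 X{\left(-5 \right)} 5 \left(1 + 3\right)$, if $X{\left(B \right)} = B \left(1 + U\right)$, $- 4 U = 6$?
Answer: $-2250$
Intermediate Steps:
$U = - \frac{3}{2}$ ($U = \left(- \frac{1}{4}\right) 6 = - \frac{3}{2} \approx -1.5$)
$X{\left(B \right)} = - \frac{B}{2}$ ($X{\left(B \right)} = B \left(1 - \frac{3}{2}\right) = B \left(- \frac{1}{2}\right) = - \frac{B}{2}$)
$- 45 X{\left(-5 \right)} 5 \left(1 + 3\right) = - 45 \left(\left(- \frac{1}{2}\right) \left(-5\right)\right) 5 \left(1 + 3\right) = \left(-45\right) \frac{5}{2} \cdot 5 \cdot 4 = \left(- \frac{225}{2}\right) 20 = -2250$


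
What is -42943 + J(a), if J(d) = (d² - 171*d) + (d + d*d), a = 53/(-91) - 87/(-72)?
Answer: -102667864295/2384928 ≈ -43049.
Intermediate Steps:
a = 1367/2184 (a = 53*(-1/91) - 87*(-1/72) = -53/91 + 29/24 = 1367/2184 ≈ 0.62592)
J(d) = -170*d + 2*d² (J(d) = (d² - 171*d) + (d + d²) = -170*d + 2*d²)
-42943 + J(a) = -42943 + 2*(1367/2184)*(-85 + 1367/2184) = -42943 + 2*(1367/2184)*(-184273/2184) = -42943 - 251901191/2384928 = -102667864295/2384928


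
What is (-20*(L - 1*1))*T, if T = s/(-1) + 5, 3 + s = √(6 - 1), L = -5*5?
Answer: 4160 - 520*√5 ≈ 2997.2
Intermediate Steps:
L = -25
s = -3 + √5 (s = -3 + √(6 - 1) = -3 + √5 ≈ -0.76393)
T = 8 - √5 (T = (-3 + √5)/(-1) + 5 = -(-3 + √5) + 5 = (3 - √5) + 5 = 8 - √5 ≈ 5.7639)
(-20*(L - 1*1))*T = (-20*(-25 - 1*1))*(8 - √5) = (-20*(-25 - 1))*(8 - √5) = (-20*(-26))*(8 - √5) = 520*(8 - √5) = 4160 - 520*√5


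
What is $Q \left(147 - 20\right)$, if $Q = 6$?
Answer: $762$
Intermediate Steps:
$Q \left(147 - 20\right) = 6 \left(147 - 20\right) = 6 \cdot 127 = 762$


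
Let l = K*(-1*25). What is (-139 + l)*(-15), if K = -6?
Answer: -165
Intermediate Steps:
l = 150 (l = -(-6)*25 = -6*(-25) = 150)
(-139 + l)*(-15) = (-139 + 150)*(-15) = 11*(-15) = -165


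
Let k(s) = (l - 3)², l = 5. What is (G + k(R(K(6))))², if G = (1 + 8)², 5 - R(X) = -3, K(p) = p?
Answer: 7225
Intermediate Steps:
R(X) = 8 (R(X) = 5 - 1*(-3) = 5 + 3 = 8)
G = 81 (G = 9² = 81)
k(s) = 4 (k(s) = (5 - 3)² = 2² = 4)
(G + k(R(K(6))))² = (81 + 4)² = 85² = 7225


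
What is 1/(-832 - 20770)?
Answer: -1/21602 ≈ -4.6292e-5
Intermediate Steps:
1/(-832 - 20770) = 1/(-21602) = -1/21602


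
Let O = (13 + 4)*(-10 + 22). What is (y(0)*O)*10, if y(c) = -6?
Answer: -12240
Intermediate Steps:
O = 204 (O = 17*12 = 204)
(y(0)*O)*10 = -6*204*10 = -1224*10 = -12240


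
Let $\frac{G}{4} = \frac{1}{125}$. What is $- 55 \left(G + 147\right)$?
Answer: $- \frac{202169}{25} \approx -8086.8$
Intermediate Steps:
$G = \frac{4}{125} \approx 0.032$
$- 55 \left(G + 147\right) = - 55 \left(\frac{4}{125} + 147\right) = \left(-55\right) \frac{18379}{125} = - \frac{202169}{25}$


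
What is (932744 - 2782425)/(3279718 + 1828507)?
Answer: -1849681/5108225 ≈ -0.36210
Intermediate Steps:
(932744 - 2782425)/(3279718 + 1828507) = -1849681/5108225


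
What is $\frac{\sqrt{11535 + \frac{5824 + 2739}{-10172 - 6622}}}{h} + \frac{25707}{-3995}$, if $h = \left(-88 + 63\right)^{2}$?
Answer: $- \frac{25707}{3995} + \frac{\sqrt{361463283582}}{3498750} \approx -6.263$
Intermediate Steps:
$h = 625$ ($h = \left(-25\right)^{2} = 625$)
$\frac{\sqrt{11535 + \frac{5824 + 2739}{-10172 - 6622}}}{h} + \frac{25707}{-3995} = \frac{\sqrt{11535 + \frac{5824 + 2739}{-10172 - 6622}}}{625} + \frac{25707}{-3995} = \sqrt{11535 + \frac{8563}{-16794}} \cdot \frac{1}{625} + 25707 \left(- \frac{1}{3995}\right) = \sqrt{11535 + 8563 \left(- \frac{1}{16794}\right)} \frac{1}{625} - \frac{25707}{3995} = \sqrt{11535 - \frac{8563}{16794}} \cdot \frac{1}{625} - \frac{25707}{3995} = \sqrt{\frac{193710227}{16794}} \cdot \frac{1}{625} - \frac{25707}{3995} = \frac{\sqrt{361463283582}}{5598} \cdot \frac{1}{625} - \frac{25707}{3995} = \frac{\sqrt{361463283582}}{3498750} - \frac{25707}{3995} = - \frac{25707}{3995} + \frac{\sqrt{361463283582}}{3498750}$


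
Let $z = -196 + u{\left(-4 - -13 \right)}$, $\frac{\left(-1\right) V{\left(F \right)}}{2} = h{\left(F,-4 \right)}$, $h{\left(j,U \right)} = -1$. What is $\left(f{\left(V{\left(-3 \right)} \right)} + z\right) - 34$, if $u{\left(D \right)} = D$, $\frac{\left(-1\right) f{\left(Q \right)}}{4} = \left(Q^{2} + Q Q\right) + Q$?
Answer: $-261$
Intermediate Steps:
$V{\left(F \right)} = 2$ ($V{\left(F \right)} = \left(-2\right) \left(-1\right) = 2$)
$f{\left(Q \right)} = - 8 Q^{2} - 4 Q$ ($f{\left(Q \right)} = - 4 \left(\left(Q^{2} + Q Q\right) + Q\right) = - 4 \left(\left(Q^{2} + Q^{2}\right) + Q\right) = - 4 \left(2 Q^{2} + Q\right) = - 4 \left(Q + 2 Q^{2}\right) = - 8 Q^{2} - 4 Q$)
$z = -187$ ($z = -196 - -9 = -196 + \left(-4 + 13\right) = -196 + 9 = -187$)
$\left(f{\left(V{\left(-3 \right)} \right)} + z\right) - 34 = \left(\left(-4\right) 2 \left(1 + 2 \cdot 2\right) - 187\right) - 34 = \left(\left(-4\right) 2 \left(1 + 4\right) - 187\right) - 34 = \left(\left(-4\right) 2 \cdot 5 - 187\right) - 34 = \left(-40 - 187\right) - 34 = -227 - 34 = -261$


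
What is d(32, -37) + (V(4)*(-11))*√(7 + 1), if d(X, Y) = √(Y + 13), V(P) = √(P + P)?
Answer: -88 + 2*I*√6 ≈ -88.0 + 4.899*I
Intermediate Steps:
V(P) = √2*√P (V(P) = √(2*P) = √2*√P)
d(X, Y) = √(13 + Y)
d(32, -37) + (V(4)*(-11))*√(7 + 1) = √(13 - 37) + ((√2*√4)*(-11))*√(7 + 1) = √(-24) + ((√2*2)*(-11))*√8 = 2*I*√6 + ((2*√2)*(-11))*(2*√2) = 2*I*√6 + (-22*√2)*(2*√2) = 2*I*√6 - 88 = -88 + 2*I*√6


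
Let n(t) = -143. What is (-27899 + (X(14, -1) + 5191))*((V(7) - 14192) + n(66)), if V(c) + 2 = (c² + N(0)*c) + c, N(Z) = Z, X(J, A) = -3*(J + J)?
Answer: 325492552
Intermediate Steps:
X(J, A) = -6*J
V(c) = -2 + c + c² (V(c) = -2 + ((c² + 0*c) + c) = -2 + ((c² + 0) + c) = -2 + (c² + c) = -2 + (c + c²) = -2 + c + c²)
(-27899 + (X(14, -1) + 5191))*((V(7) - 14192) + n(66)) = (-27899 + (-6*14 + 5191))*(((-2 + 7 + 7²) - 14192) - 143) = (-27899 + (-84 + 5191))*(((-2 + 7 + 49) - 14192) - 143) = (-27899 + 5107)*((54 - 14192) - 143) = -22792*(-14138 - 143) = -22792*(-14281) = 325492552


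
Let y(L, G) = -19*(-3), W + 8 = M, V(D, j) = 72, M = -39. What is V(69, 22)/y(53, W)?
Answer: 24/19 ≈ 1.2632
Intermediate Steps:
W = -47 (W = -8 - 39 = -47)
y(L, G) = 57
V(69, 22)/y(53, W) = 72/57 = 72*(1/57) = 24/19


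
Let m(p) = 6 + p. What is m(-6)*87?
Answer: 0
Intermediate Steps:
m(-6)*87 = (6 - 6)*87 = 0*87 = 0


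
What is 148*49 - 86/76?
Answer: 275533/38 ≈ 7250.9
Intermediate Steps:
148*49 - 86/76 = 7252 - 86*1/76 = 7252 - 43/38 = 275533/38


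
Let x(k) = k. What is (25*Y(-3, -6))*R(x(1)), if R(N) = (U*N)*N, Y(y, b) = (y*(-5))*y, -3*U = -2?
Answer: -750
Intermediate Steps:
U = ⅔ (U = -⅓*(-2) = ⅔ ≈ 0.66667)
Y(y, b) = -5*y² (Y(y, b) = (-5*y)*y = -5*y²)
R(N) = 2*N²/3 (R(N) = (2*N/3)*N = 2*N²/3)
(25*Y(-3, -6))*R(x(1)) = (25*(-5*(-3)²))*((⅔)*1²) = (25*(-5*9))*((⅔)*1) = (25*(-45))*(⅔) = -1125*⅔ = -750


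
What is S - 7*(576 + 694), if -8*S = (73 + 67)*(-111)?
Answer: -13895/2 ≈ -6947.5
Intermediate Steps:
S = 3885/2 (S = -(73 + 67)*(-111)/8 = -35*(-111)/2 = -⅛*(-15540) = 3885/2 ≈ 1942.5)
S - 7*(576 + 694) = 3885/2 - 7*(576 + 694) = 3885/2 - 7*1270 = 3885/2 - 1*8890 = 3885/2 - 8890 = -13895/2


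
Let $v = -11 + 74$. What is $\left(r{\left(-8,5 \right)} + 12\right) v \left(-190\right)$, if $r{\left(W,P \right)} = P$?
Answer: $-203490$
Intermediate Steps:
$v = 63$
$\left(r{\left(-8,5 \right)} + 12\right) v \left(-190\right) = \left(5 + 12\right) 63 \left(-190\right) = 17 \cdot 63 \left(-190\right) = 1071 \left(-190\right) = -203490$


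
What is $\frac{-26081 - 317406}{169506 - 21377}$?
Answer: $- \frac{343487}{148129} \approx -2.3188$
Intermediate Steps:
$\frac{-26081 - 317406}{169506 - 21377} = - \frac{343487}{148129}$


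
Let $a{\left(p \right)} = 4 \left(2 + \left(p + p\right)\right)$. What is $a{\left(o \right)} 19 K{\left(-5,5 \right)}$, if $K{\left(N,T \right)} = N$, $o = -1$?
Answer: $0$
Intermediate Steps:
$a{\left(p \right)} = 8 + 8 p$ ($a{\left(p \right)} = 4 \left(2 + 2 p\right) = 8 + 8 p$)
$a{\left(o \right)} 19 K{\left(-5,5 \right)} = \left(8 + 8 \left(-1\right)\right) 19 \left(-5\right) = \left(8 - 8\right) 19 \left(-5\right) = 0 \cdot 19 \left(-5\right) = 0 \left(-5\right) = 0$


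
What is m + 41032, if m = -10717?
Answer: 30315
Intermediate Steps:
m + 41032 = -10717 + 41032 = 30315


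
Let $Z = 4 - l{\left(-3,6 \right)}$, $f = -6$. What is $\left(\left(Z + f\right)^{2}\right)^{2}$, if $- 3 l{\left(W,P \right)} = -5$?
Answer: $\frac{14641}{81} \approx 180.75$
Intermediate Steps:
$l{\left(W,P \right)} = \frac{5}{3}$ ($l{\left(W,P \right)} = \left(- \frac{1}{3}\right) \left(-5\right) = \frac{5}{3}$)
$Z = \frac{7}{3}$ ($Z = 4 - \frac{5}{3} = \frac{7}{3} \approx 2.3333$)
$\left(\left(Z + f\right)^{2}\right)^{2} = \left(\left(\frac{7}{3} - 6\right)^{2}\right)^{2} = \left(\left(- \frac{11}{3}\right)^{2}\right)^{2} = \left(\frac{121}{9}\right)^{2} = \frac{14641}{81}$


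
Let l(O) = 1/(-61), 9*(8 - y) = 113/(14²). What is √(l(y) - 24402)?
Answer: I*√90799903/61 ≈ 156.21*I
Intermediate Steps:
y = 13999/1764 (y = 8 - 113/(9*(14²)) = 8 - 113/(9*196) = 8 - ⅑*113/196 = 8 - 113/1764 = 13999/1764 ≈ 7.9359)
l(O) = -1/61
√(l(y) - 24402) = √(-1/61 - 24402) = √(-1488523/61) = I*√90799903/61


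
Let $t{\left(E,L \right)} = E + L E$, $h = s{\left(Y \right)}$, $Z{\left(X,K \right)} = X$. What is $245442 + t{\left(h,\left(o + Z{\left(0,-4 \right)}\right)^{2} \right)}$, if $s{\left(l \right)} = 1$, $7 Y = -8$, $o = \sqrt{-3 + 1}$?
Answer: $245441$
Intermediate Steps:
$o = i \sqrt{2}$ ($o = \sqrt{-2} = i \sqrt{2} \approx 1.4142 i$)
$Y = - \frac{8}{7}$ ($Y = \frac{1}{7} \left(-8\right) = - \frac{8}{7} \approx -1.1429$)
$h = 1$
$t{\left(E,L \right)} = E + E L$
$245442 + t{\left(h,\left(o + Z{\left(0,-4 \right)}\right)^{2} \right)} = 245442 + 1 \left(1 + \left(i \sqrt{2} + 0\right)^{2}\right) = 245442 + 1 \left(1 + \left(i \sqrt{2}\right)^{2}\right) = 245442 + 1 \left(1 - 2\right) = 245442 + 1 \left(-1\right) = 245442 - 1 = 245441$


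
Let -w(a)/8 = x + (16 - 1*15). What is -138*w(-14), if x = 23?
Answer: 26496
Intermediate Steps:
w(a) = -192 (w(a) = -8*(23 + (16 - 1*15)) = -8*(23 + (16 - 15)) = -8*(23 + 1) = -8*24 = -192)
-138*w(-14) = -138*(-192) = 26496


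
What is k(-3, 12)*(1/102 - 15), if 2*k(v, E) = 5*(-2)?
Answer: 7645/102 ≈ 74.951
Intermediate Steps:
k(v, E) = -5 (k(v, E) = (5*(-2))/2 = (1/2)*(-10) = -5)
k(-3, 12)*(1/102 - 15) = -5*(1/102 - 15) = -5*(-1529/102) = 7645/102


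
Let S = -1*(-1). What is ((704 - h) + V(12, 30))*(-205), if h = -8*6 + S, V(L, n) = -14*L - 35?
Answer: -112340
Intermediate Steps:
V(L, n) = -35 - 14*L
S = 1
h = -47 (h = -8*6 + 1 = -48 + 1 = -47)
((704 - h) + V(12, 30))*(-205) = ((704 - 1*(-47)) + (-35 - 14*12))*(-205) = ((704 + 47) + (-35 - 168))*(-205) = (751 - 203)*(-205) = 548*(-205) = -112340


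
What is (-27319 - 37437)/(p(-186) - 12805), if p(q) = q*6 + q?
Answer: 64756/14107 ≈ 4.5903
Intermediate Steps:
p(q) = 7*q (p(q) = 6*q + q = 7*q)
(-27319 - 37437)/(p(-186) - 12805) = (-27319 - 37437)/(7*(-186) - 12805) = -64756/(-1302 - 12805) = -64756/(-14107) = -64756*(-1/14107) = 64756/14107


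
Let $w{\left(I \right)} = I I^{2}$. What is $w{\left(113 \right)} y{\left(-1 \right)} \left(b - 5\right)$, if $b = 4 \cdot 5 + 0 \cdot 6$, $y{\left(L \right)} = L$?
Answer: $-21643455$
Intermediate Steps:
$w{\left(I \right)} = I^{3}$
$b = 20$ ($b = 20 + 0 = 20$)
$w{\left(113 \right)} y{\left(-1 \right)} \left(b - 5\right) = 113^{3} \left(- (20 - 5)\right) = 1442897 \left(\left(-1\right) 15\right) = 1442897 \left(-15\right) = -21643455$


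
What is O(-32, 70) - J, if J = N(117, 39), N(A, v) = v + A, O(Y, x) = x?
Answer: -86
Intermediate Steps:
N(A, v) = A + v
J = 156 (J = 117 + 39 = 156)
O(-32, 70) - J = 70 - 1*156 = 70 - 156 = -86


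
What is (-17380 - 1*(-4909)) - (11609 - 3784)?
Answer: -20296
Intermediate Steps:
(-17380 - 1*(-4909)) - (11609 - 3784) = (-17380 + 4909) - 1*7825 = -12471 - 7825 = -20296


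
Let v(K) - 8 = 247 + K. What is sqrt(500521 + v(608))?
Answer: 2*sqrt(125346) ≈ 708.08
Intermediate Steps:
v(K) = 255 + K (v(K) = 8 + (247 + K) = 255 + K)
sqrt(500521 + v(608)) = sqrt(500521 + (255 + 608)) = sqrt(500521 + 863) = sqrt(501384) = 2*sqrt(125346)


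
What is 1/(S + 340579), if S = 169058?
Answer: 1/509637 ≈ 1.9622e-6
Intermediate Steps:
1/(S + 340579) = 1/(169058 + 340579) = 1/509637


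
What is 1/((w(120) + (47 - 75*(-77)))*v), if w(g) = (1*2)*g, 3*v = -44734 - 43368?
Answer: -3/534074324 ≈ -5.6172e-9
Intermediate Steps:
v = -88102/3 (v = (-44734 - 43368)/3 = (⅓)*(-88102) = -88102/3 ≈ -29367.)
w(g) = 2*g
1/((w(120) + (47 - 75*(-77)))*v) = 1/((2*120 + (47 - 75*(-77)))*(-88102/3)) = -3/88102/(240 + (47 + 5775)) = -3/88102/(240 + 5822) = -3/88102/6062 = (1/6062)*(-3/88102) = -3/534074324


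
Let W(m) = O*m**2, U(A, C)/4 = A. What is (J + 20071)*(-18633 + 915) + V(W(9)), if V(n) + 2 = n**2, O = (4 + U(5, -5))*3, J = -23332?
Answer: 91790620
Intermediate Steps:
U(A, C) = 4*A
O = 72 (O = (4 + 4*5)*3 = (4 + 20)*3 = 24*3 = 72)
W(m) = 72*m**2
V(n) = -2 + n**2
(J + 20071)*(-18633 + 915) + V(W(9)) = (-23332 + 20071)*(-18633 + 915) + (-2 + (72*9**2)**2) = -3261*(-17718) + (-2 + (72*81)**2) = 57778398 + (-2 + 5832**2) = 57778398 + (-2 + 34012224) = 57778398 + 34012222 = 91790620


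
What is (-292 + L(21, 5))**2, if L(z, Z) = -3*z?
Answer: 126025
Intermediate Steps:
(-292 + L(21, 5))**2 = (-292 - 3*21)**2 = (-292 - 63)**2 = (-355)**2 = 126025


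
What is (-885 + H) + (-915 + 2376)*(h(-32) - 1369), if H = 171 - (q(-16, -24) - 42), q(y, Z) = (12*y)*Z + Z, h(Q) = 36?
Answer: -1952769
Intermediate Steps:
q(y, Z) = Z + 12*Z*y (q(y, Z) = 12*Z*y + Z = Z + 12*Z*y)
H = -4371 (H = 171 - (-24*(1 + 12*(-16)) - 42) = 171 - (-24*(1 - 192) - 42) = 171 - (-24*(-191) - 42) = 171 - (4584 - 42) = 171 - 1*4542 = 171 - 4542 = -4371)
(-885 + H) + (-915 + 2376)*(h(-32) - 1369) = (-885 - 4371) + (-915 + 2376)*(36 - 1369) = -5256 + 1461*(-1333) = -5256 - 1947513 = -1952769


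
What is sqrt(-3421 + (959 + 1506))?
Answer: 2*I*sqrt(239) ≈ 30.919*I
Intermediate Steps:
sqrt(-3421 + (959 + 1506)) = sqrt(-3421 + 2465) = sqrt(-956) = 2*I*sqrt(239)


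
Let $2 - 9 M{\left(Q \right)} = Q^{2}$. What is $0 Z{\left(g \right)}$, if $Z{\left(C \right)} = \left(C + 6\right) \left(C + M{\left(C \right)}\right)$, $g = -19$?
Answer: $0$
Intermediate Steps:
$M{\left(Q \right)} = \frac{2}{9} - \frac{Q^{2}}{9}$
$Z{\left(C \right)} = \left(6 + C\right) \left(\frac{2}{9} + C - \frac{C^{2}}{9}\right)$ ($Z{\left(C \right)} = \left(C + 6\right) \left(C - \left(- \frac{2}{9} + \frac{C^{2}}{9}\right)\right) = \left(6 + C\right) \left(\frac{2}{9} + C - \frac{C^{2}}{9}\right)$)
$0 Z{\left(g \right)} = 0 \left(\frac{4}{3} - \frac{\left(-19\right)^{3}}{9} + \frac{\left(-19\right)^{2}}{3} + \frac{56}{9} \left(-19\right)\right) = 0 \left(\frac{4}{3} - - \frac{6859}{9} + \frac{1}{3} \cdot 361 - \frac{1064}{9}\right) = 0 \left(\frac{4}{3} + \frac{6859}{9} + \frac{361}{3} - \frac{1064}{9}\right) = 0 \cdot \frac{6890}{9} = 0$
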